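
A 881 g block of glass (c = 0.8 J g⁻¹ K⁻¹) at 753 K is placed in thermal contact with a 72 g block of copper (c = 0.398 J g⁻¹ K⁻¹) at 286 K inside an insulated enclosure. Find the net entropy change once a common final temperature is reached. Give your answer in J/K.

Energy balance: T_f = (m₁c₁T₁ + m₂c₂T₂)/(m₁c₁ + m₂c₂) = 734.75 K.
ΔS₁ = m₁c₁ ln(T_f/T₁) = 704.8 × ln(734.75/753) = -17.29 J/K.
ΔS₂ = m₂c₂ ln(T_f/T₂) = 28.656 × ln(734.75/286) = 27.04 J/K.
ΔS_total = -17.29 + 27.04 = 9.75 J/K.

ΔS_total = 9.75 J/K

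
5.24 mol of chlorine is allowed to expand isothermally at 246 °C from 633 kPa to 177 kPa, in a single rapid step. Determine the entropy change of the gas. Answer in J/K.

ΔS_gas = 55.5 J/K

Entropy is a state function, so ΔS_gas depends only on the end states.
For an isothermal ideal gas ΔS_gas = nR ln(P₁/P₂) = 5.24 × 8.314 × ln(633/177) = 55.5 J/K.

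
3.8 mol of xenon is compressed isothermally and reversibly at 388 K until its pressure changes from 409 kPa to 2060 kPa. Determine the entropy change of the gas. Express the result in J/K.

For an isothermal ideal gas ΔS_gas = nR ln(P₁/P₂) = 3.8 × 8.314 × ln(409/2060) = -51.1 J/K.

ΔS_gas = -51.1 J/K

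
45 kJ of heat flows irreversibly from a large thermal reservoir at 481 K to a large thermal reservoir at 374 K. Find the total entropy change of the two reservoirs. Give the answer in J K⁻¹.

ΔS_hot = −Q/T_H = −45000/481 = -93.555 J/K and ΔS_cold = +Q/T_C = 45000/374 = 120.32 J/K.
ΔS_total = -93.555 + 120.32 = 26.8 J/K, positive as the second law requires.

ΔS_total = 26.8 J/K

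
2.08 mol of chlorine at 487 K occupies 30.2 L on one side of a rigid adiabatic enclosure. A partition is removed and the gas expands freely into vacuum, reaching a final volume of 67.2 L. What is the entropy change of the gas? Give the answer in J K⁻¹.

No heat is exchanged and no work is done, so the ideal-gas temperature stays constant.
Entropy is a state function; using a reversible isothermal path, ΔS_gas = nR ln(V₂/V₁) = 2.08 × 8.314 × ln(67.2/30.2) = 13.8 J/K.

ΔS_gas = 13.8 J/K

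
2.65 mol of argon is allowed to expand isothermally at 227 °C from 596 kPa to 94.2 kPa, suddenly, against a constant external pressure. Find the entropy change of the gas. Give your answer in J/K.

ΔS_gas = 40.6 J/K

Entropy is a state function, so ΔS_gas depends only on the end states.
For an isothermal ideal gas ΔS_gas = nR ln(P₁/P₂) = 2.65 × 8.314 × ln(596/94.2) = 40.6 J/K.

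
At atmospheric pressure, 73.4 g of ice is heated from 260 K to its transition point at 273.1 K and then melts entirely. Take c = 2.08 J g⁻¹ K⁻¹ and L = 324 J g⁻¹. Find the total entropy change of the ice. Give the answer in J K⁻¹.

ΔS = 94.6 J/K

Warming step: ΔS₁ = m c ln(T_tr/T_i) = 73.4 × 2.08 × ln(273.1/260) = 7.505 J/K.
Phase change: ΔS₂ = +mL/T_tr = 73.4 × 324 / 273.1 = 87.08 J/K.
ΔS_total = (7.505) + (87.08) = 94.6 J/K.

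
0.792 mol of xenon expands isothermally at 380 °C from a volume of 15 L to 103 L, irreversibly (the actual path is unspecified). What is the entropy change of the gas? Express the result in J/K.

Entropy is a state function, so ΔS_gas depends only on the end states.
For an isothermal ideal gas ΔS_gas = nR ln(V₂/V₁) = 0.792 × 8.314 × ln(103/15) = 12.7 J/K.

ΔS_gas = 12.7 J/K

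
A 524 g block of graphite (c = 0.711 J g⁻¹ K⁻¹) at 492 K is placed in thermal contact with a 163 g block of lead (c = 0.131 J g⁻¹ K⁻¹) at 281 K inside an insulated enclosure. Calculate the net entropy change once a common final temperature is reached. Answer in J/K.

Energy balance: T_f = (m₁c₁T₁ + m₂c₂T₂)/(m₁c₁ + m₂c₂) = 480.56 K.
ΔS₁ = m₁c₁ ln(T_f/T₁) = 372.564 × ln(480.56/492) = -8.7633 J/K.
ΔS₂ = m₂c₂ ln(T_f/T₂) = 21.353 × ln(480.56/281) = 11.458 J/K.
ΔS_total = -8.7633 + 11.458 = 2.69 J/K.

ΔS_total = 2.69 J/K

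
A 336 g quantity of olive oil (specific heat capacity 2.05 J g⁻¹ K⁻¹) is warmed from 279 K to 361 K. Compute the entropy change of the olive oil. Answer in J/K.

ΔS = 177 J/K

ΔS = ∫dQ_rev/T = m c ln(T₂/T₁) = 336 × 2.05 × ln(361/279) = 177 J/K.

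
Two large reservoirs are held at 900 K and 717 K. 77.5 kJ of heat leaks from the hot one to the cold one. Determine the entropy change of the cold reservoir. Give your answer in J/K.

The cold reservoir gains heat Q, so ΔS_cold = +Q/T_C = 77500/717 = 108 J/K.

ΔS_cold = 108 J/K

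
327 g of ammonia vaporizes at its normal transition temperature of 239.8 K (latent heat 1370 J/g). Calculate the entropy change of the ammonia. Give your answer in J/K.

Heat absorbed by the substance: Q = mL = 327 × 1370 = 447990 J.
At constant T, ΔS = Q_rev/T = 447990 / 239.8 = 1870 J/K.

ΔS = 1870 J/K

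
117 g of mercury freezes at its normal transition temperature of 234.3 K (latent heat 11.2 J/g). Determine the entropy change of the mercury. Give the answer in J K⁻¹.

ΔS = -5.59 J/K

Heat released by the substance: Q = −mL = −117 × 11.2 = −1310.4 J.
At constant T, ΔS = Q_rev/T = −1310.4 / 234.3 = -5.59 J/K.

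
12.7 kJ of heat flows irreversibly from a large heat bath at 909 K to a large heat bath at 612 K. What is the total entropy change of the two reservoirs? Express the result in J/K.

ΔS_hot = −Q/T_H = −12700/909 = -13.97 J/K and ΔS_cold = +Q/T_C = 12700/612 = 20.75 J/K.
ΔS_total = -13.97 + 20.75 = 6.78 J/K, positive as the second law requires.

ΔS_total = 6.78 J/K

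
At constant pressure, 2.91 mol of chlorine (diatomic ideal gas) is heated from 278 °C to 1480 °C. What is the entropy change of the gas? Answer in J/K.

ΔS = 98 J/K

In kelvin: T₁ = 551.15 K, T₂ = 1753.15 K. At constant pressure, ΔS = nC_p ln(T₂/T₁) with C_p = 7R/2 = 29.1 J mol⁻¹ K⁻¹.
ΔS = 2.91 × 29.1 × ln(1753.15/551.15) = 98 J/K.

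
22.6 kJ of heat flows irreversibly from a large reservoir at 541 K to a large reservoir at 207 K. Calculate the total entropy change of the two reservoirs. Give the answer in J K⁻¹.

ΔS_hot = −Q/T_H = −22600/541 = -41.77 J/K and ΔS_cold = +Q/T_C = 22600/207 = 109.2 J/K.
ΔS_total = -41.77 + 109.2 = 67.4 J/K, positive as the second law requires.

ΔS_total = 67.4 J/K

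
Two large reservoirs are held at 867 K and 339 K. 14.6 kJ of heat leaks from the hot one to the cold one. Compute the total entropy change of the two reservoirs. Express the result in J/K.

ΔS_hot = −Q/T_H = −14600/867 = -16.84 J/K and ΔS_cold = +Q/T_C = 14600/339 = 43.07 J/K.
ΔS_total = -16.84 + 43.07 = 26.2 J/K, positive as the second law requires.

ΔS_total = 26.2 J/K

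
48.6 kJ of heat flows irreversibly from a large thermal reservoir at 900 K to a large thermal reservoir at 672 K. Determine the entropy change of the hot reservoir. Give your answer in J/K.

The hot reservoir loses heat Q, so ΔS_hot = −Q/T_H = −48600/900 = -54 J/K.

ΔS_hot = -54 J/K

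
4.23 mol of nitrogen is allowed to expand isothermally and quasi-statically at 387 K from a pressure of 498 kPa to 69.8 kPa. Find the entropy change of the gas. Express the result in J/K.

ΔS_gas = 69.1 J/K

For an isothermal ideal gas ΔS_gas = nR ln(P₁/P₂) = 4.23 × 8.314 × ln(498/69.8) = 69.1 J/K.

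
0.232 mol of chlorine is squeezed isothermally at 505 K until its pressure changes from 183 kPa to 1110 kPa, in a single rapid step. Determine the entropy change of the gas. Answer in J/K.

ΔS_gas = -3.48 J/K

Entropy is a state function, so ΔS_gas depends only on the end states.
For an isothermal ideal gas ΔS_gas = nR ln(P₁/P₂) = 0.232 × 8.314 × ln(183/1110) = -3.48 J/K.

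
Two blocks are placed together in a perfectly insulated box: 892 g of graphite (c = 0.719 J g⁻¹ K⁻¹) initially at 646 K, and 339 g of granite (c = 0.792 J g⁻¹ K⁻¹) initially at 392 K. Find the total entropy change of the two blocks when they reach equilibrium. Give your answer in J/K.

Energy balance: T_f = (m₁c₁T₁ + m₂c₂T₂)/(m₁c₁ + m₂c₂) = 571.05 K.
ΔS₁ = m₁c₁ ln(T_f/T₁) = 641.348 × ln(571.05/646) = -79.1 J/K.
ΔS₂ = m₂c₂ ln(T_f/T₂) = 268.488 × ln(571.05/392) = 101 J/K.
ΔS_total = -79.1 + 101 = 21.9 J/K.

ΔS_total = 21.9 J/K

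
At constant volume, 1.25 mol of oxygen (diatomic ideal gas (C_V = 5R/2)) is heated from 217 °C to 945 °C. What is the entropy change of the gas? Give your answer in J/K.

In kelvin: T₁ = 490.15 K, T₂ = 1218.15 K. At constant volume, ΔS = nC_V ln(T₂/T₁) with C_V = 5R/2 = 20.79 J mol⁻¹ K⁻¹.
ΔS = 1.25 × 20.79 × ln(1218.15/490.15) = 23.7 J/K.

ΔS = 23.7 J/K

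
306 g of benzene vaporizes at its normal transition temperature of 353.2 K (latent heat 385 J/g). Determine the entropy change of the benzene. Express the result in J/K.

Heat absorbed by the substance: Q = mL = 306 × 385 = 117810 J.
At constant T, ΔS = Q_rev/T = 117810 / 353.2 = 334 J/K.

ΔS = 334 J/K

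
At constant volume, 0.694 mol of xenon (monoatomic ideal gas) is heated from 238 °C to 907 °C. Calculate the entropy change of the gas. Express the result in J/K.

ΔS = 7.24 J/K

In kelvin: T₁ = 511.15 K, T₂ = 1180.15 K. At constant volume, ΔS = nC_V ln(T₂/T₁) with C_V = 3R/2 = 12.47 J mol⁻¹ K⁻¹.
ΔS = 0.694 × 12.47 × ln(1180.15/511.15) = 7.24 J/K.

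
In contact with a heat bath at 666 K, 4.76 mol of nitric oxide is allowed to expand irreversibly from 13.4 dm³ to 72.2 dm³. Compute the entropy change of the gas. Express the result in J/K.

ΔS_gas = 66.7 J/K

Entropy is a state function, so ΔS_gas depends only on the end states.
For an isothermal ideal gas ΔS_gas = nR ln(V₂/V₁) = 4.76 × 8.314 × ln(72.2/13.4) = 66.7 J/K.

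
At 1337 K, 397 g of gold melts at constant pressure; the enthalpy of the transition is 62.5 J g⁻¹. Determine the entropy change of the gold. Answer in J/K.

ΔS = 18.6 J/K

Heat absorbed by the substance: Q = mL = 397 × 62.5 = 24812.5 J.
At constant T, ΔS = Q_rev/T = 24812.5 / 1337 = 18.6 J/K.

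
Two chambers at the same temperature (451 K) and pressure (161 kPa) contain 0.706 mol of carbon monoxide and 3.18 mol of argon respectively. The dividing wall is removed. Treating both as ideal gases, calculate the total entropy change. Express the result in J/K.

ΔS_mix = 15.3 J/K

Mole fractions: x_A = 0.706/3.89 = 0.182, x_B = 0.818.
ΔS_mix = −R(n_A ln x_A + n_B ln x_B) = −8.314 × (0.706 ln 0.182 + 3.18 ln 0.818) = 15.3 J/K.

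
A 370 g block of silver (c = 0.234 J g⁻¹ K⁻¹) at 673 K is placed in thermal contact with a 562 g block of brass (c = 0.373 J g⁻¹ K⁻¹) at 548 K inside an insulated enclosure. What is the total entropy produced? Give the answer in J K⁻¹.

ΔS_total = 1.33 J/K

Energy balance: T_f = (m₁c₁T₁ + m₂c₂T₂)/(m₁c₁ + m₂c₂) = 584.54 K.
ΔS₁ = m₁c₁ ln(T_f/T₁) = 86.58 × ln(584.54/673) = -12.2 J/K.
ΔS₂ = m₂c₂ ln(T_f/T₂) = 209.626 × ln(584.54/548) = 13.53 J/K.
ΔS_total = -12.2 + 13.53 = 1.33 J/K.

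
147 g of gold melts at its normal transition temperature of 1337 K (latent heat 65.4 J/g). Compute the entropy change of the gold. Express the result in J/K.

Heat absorbed by the substance: Q = mL = 147 × 65.4 = 9613.8 J.
At constant T, ΔS = Q_rev/T = 9613.8 / 1337 = 7.19 J/K.

ΔS = 7.19 J/K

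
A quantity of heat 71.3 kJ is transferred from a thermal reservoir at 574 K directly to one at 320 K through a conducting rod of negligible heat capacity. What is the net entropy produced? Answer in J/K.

ΔS_total = 98.6 J/K

ΔS_hot = −Q/T_H = −71300/574 = -124.2 J/K and ΔS_cold = +Q/T_C = 71300/320 = 222.8 J/K.
ΔS_total = -124.2 + 222.8 = 98.6 J/K, positive as the second law requires.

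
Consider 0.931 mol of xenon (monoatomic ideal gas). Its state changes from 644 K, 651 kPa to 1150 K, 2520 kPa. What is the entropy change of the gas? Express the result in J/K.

ΔS = nC_p ln(T₂/T₁) − nR ln(P₂/P₁), with C_p = 5R/2 = 20.79 J mol⁻¹ K⁻¹ for a monoatomic ideal gas.
ΔS = 0.931 × [20.79 × ln(1150/644) − 8.314 × ln(2520/651)] = 0.743 J/K.

ΔS = 0.743 J/K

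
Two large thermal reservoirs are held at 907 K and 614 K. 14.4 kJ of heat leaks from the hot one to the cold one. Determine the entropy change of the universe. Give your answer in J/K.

ΔS_total = 7.58 J/K

ΔS_hot = −Q/T_H = −14400/907 = -15.877 J/K and ΔS_cold = +Q/T_C = 14400/614 = 23.453 J/K.
ΔS_total = -15.877 + 23.453 = 7.58 J/K, positive as the second law requires.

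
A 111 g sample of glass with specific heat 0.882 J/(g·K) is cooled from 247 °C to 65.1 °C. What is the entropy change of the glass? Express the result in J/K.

ΔS = -42.1 J/K

In kelvin: T₁ = 520.15 K, T₂ = 338.25 K. ΔS = ∫dQ_rev/T = m c ln(T₂/T₁) = 111 × 0.882 × ln(338.25/520.15) = -42.1 J/K.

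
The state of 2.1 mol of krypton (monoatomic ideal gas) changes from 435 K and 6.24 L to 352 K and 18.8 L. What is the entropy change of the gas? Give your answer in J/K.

ΔS = 13.7 J/K

Entropy is a state function: ΔS = nC_V ln(T₂/T₁) + nR ln(V₂/V₁), with C_V = 3R/2 = 12.47 J mol⁻¹ K⁻¹ for a monoatomic ideal gas.
ΔS = 2.1 × [12.47 × ln(352/435) + 8.314 × ln(18.8/6.24)] = 13.7 J/K.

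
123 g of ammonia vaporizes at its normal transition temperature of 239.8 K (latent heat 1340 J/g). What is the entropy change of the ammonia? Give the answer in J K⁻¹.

Heat absorbed by the substance: Q = mL = 123 × 1340 = 164820 J.
At constant T, ΔS = Q_rev/T = 164820 / 239.8 = 687 J/K.

ΔS = 687 J/K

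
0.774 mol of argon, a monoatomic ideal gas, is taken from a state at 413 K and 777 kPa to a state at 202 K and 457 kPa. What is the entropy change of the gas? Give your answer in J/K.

ΔS = nC_p ln(T₂/T₁) − nR ln(P₂/P₁), with C_p = 5R/2 = 20.79 J mol⁻¹ K⁻¹ for a monoatomic ideal gas.
ΔS = 0.774 × [20.79 × ln(202/413) − 8.314 × ln(457/777)] = -8.09 J/K.

ΔS = -8.09 J/K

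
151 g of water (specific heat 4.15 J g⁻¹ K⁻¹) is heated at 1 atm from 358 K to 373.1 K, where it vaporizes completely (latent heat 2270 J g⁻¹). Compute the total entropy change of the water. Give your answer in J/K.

ΔS = 945 J/K

Warming step: ΔS₁ = m c ln(T_tr/T_i) = 151 × 4.15 × ln(373.1/358) = 25.89 J/K.
Phase change: ΔS₂ = +mL/T_tr = 151 × 2270 / 373.1 = 918.7 J/K.
ΔS_total = (25.89) + (918.7) = 945 J/K.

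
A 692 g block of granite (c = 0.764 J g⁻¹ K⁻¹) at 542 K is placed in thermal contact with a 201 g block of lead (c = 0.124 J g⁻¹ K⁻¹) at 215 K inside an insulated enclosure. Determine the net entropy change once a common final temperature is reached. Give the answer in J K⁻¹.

Energy balance: T_f = (m₁c₁T₁ + m₂c₂T₂)/(m₁c₁ + m₂c₂) = 527.28 K.
ΔS₁ = m₁c₁ ln(T_f/T₁) = 528.688 × ln(527.28/542) = -14.56 J/K.
ΔS₂ = m₂c₂ ln(T_f/T₂) = 24.924 × ln(527.28/215) = 22.36 J/K.
ΔS_total = -14.56 + 22.36 = 7.8 J/K.

ΔS_total = 7.8 J/K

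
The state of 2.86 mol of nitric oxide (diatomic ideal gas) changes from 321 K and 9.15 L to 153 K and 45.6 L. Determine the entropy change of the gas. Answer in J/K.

Entropy is a state function: ΔS = nC_V ln(T₂/T₁) + nR ln(V₂/V₁), with C_V = 5R/2 = 20.79 J mol⁻¹ K⁻¹ for a diatomic ideal gas.
ΔS = 2.86 × [20.79 × ln(153/321) + 8.314 × ln(45.6/9.15)] = -5.86 J/K.

ΔS = -5.86 J/K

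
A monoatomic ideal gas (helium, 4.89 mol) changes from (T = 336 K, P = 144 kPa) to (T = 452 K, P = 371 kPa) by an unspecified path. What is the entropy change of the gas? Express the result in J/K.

ΔS = -8.33 J/K

ΔS = nC_p ln(T₂/T₁) − nR ln(P₂/P₁), with C_p = 5R/2 = 20.79 J mol⁻¹ K⁻¹ for a monoatomic ideal gas.
ΔS = 4.89 × [20.79 × ln(452/336) − 8.314 × ln(371/144)] = -8.33 J/K.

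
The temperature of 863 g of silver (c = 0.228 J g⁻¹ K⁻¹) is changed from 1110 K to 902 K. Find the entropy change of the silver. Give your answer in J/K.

ΔS = ∫dQ_rev/T = m c ln(T₂/T₁) = 863 × 0.228 × ln(902/1110) = -40.8 J/K.

ΔS = -40.8 J/K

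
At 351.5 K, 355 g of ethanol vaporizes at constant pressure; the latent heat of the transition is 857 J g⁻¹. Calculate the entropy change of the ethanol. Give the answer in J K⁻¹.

Heat absorbed by the substance: Q = mL = 355 × 857 = 304235 J.
At constant T, ΔS = Q_rev/T = 304235 / 351.5 = 866 J/K.

ΔS = 866 J/K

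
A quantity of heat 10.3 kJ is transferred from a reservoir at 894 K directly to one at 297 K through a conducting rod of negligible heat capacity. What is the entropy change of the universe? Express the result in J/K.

ΔS_total = 23.2 J/K

ΔS_hot = −Q/T_H = −10300/894 = -11.52 J/K and ΔS_cold = +Q/T_C = 10300/297 = 34.68 J/K.
ΔS_total = -11.52 + 34.68 = 23.2 J/K, positive as the second law requires.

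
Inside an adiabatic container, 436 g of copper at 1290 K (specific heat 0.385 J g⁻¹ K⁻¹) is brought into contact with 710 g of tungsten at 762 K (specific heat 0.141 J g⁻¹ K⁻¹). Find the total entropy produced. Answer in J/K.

Energy balance: T_f = (m₁c₁T₁ + m₂c₂T₂)/(m₁c₁ + m₂c₂) = 1092.7 K.
ΔS₁ = m₁c₁ ln(T_f/T₁) = 167.86 × ln(1092.7/1290) = -27.86 J/K.
ΔS₂ = m₂c₂ ln(T_f/T₂) = 100.11 × ln(1092.7/762) = 36.09 J/K.
ΔS_total = -27.86 + 36.09 = 8.23 J/K.

ΔS_total = 8.23 J/K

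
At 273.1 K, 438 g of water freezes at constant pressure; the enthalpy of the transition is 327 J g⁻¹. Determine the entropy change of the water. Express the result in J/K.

ΔS = -524 J/K

Heat released by the substance: Q = −mL = −438 × 327 = −143226 J.
At constant T, ΔS = Q_rev/T = −143226 / 273.1 = -524 J/K.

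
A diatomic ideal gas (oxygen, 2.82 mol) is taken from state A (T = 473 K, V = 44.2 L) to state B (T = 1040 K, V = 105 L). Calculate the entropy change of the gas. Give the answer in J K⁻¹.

Entropy is a state function: ΔS = nC_V ln(T₂/T₁) + nR ln(V₂/V₁), with C_V = 5R/2 = 20.79 J mol⁻¹ K⁻¹ for a diatomic ideal gas.
ΔS = 2.82 × [20.79 × ln(1040/473) + 8.314 × ln(105/44.2)] = 66.5 J/K.

ΔS = 66.5 J/K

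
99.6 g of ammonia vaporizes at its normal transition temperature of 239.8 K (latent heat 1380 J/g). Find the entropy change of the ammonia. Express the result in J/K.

Heat absorbed by the substance: Q = mL = 99.6 × 1380 = 137448 J.
At constant T, ΔS = Q_rev/T = 137448 / 239.8 = 573 J/K.

ΔS = 573 J/K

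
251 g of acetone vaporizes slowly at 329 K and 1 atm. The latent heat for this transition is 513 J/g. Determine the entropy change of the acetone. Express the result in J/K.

Heat absorbed by the substance: Q = mL = 251 × 513 = 128763 J.
At constant T, ΔS = Q_rev/T = 128763 / 329 = 391 J/K.

ΔS = 391 J/K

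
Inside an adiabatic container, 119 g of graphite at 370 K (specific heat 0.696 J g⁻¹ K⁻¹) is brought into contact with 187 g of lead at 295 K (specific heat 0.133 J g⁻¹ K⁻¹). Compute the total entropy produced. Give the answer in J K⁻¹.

Energy balance: T_f = (m₁c₁T₁ + m₂c₂T₂)/(m₁c₁ + m₂c₂) = 352.68 K.
ΔS₁ = m₁c₁ ln(T_f/T₁) = 82.824 × ln(352.68/370) = -3.971 J/K.
ΔS₂ = m₂c₂ ln(T_f/T₂) = 24.871 × ln(352.68/295) = 4.442 J/K.
ΔS_total = -3.971 + 4.442 = 0.471 J/K.

ΔS_total = 0.471 J/K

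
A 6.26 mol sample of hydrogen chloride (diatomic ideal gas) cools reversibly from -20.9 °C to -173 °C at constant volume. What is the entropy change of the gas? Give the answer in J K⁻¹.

ΔS = -120 J/K

In kelvin: T₁ = 252.25 K, T₂ = 100.15 K. At constant volume, ΔS = nC_V ln(T₂/T₁) with C_V = 5R/2 = 20.79 J mol⁻¹ K⁻¹.
ΔS = 6.26 × 20.79 × ln(100.15/252.25) = -120 J/K.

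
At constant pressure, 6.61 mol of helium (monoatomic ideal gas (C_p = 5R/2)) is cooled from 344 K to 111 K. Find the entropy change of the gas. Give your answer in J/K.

At constant pressure, ΔS = nC_p ln(T₂/T₁) with C_p = 5R/2 = 20.79 J mol⁻¹ K⁻¹.
ΔS = 6.61 × 20.79 × ln(111/344) = -155 J/K.

ΔS = -155 J/K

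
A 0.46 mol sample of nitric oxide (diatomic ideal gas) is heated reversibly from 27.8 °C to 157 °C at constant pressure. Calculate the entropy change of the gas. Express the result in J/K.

In kelvin: T₁ = 300.95 K, T₂ = 430.15 K. At constant pressure, ΔS = nC_p ln(T₂/T₁) with C_p = 7R/2 = 29.1 J mol⁻¹ K⁻¹.
ΔS = 0.46 × 29.1 × ln(430.15/300.95) = 4.78 J/K.

ΔS = 4.78 J/K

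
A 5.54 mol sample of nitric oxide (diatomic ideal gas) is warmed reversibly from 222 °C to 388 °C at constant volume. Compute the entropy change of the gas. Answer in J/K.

In kelvin: T₁ = 495.15 K, T₂ = 661.15 K. At constant volume, ΔS = nC_V ln(T₂/T₁) with C_V = 5R/2 = 20.79 J mol⁻¹ K⁻¹.
ΔS = 5.54 × 20.79 × ln(661.15/495.15) = 33.3 J/K.

ΔS = 33.3 J/K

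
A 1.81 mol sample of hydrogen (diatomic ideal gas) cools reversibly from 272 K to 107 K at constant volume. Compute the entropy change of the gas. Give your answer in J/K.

At constant volume, ΔS = nC_V ln(T₂/T₁) with C_V = 5R/2 = 20.79 J mol⁻¹ K⁻¹.
ΔS = 1.81 × 20.79 × ln(107/272) = -35.1 J/K.

ΔS = -35.1 J/K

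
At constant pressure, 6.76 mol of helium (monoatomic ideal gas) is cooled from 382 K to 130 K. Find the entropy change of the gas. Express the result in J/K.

ΔS = -151 J/K

At constant pressure, ΔS = nC_p ln(T₂/T₁) with C_p = 5R/2 = 20.79 J mol⁻¹ K⁻¹.
ΔS = 6.76 × 20.79 × ln(130/382) = -151 J/K.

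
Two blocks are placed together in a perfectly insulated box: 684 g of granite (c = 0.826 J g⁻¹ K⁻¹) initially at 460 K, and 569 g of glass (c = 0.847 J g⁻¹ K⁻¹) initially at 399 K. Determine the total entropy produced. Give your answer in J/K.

ΔS_total = 2.62 J/K

Energy balance: T_f = (m₁c₁T₁ + m₂c₂T₂)/(m₁c₁ + m₂c₂) = 431.92 K.
ΔS₁ = m₁c₁ ln(T_f/T₁) = 564.984 × ln(431.92/460) = -35.59 J/K.
ΔS₂ = m₂c₂ ln(T_f/T₂) = 481.943 × ln(431.92/399) = 38.21 J/K.
ΔS_total = -35.59 + 38.21 = 2.62 J/K.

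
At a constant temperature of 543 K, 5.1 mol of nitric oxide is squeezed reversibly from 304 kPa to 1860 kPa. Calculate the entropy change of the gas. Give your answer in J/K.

For an isothermal ideal gas ΔS_gas = nR ln(P₁/P₂) = 5.1 × 8.314 × ln(304/1860) = -76.8 J/K.

ΔS_gas = -76.8 J/K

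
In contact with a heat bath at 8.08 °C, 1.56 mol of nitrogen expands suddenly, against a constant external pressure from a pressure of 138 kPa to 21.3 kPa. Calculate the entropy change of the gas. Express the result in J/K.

Entropy is a state function, so ΔS_gas depends only on the end states.
For an isothermal ideal gas ΔS_gas = nR ln(P₁/P₂) = 1.56 × 8.314 × ln(138/21.3) = 24.2 J/K.

ΔS_gas = 24.2 J/K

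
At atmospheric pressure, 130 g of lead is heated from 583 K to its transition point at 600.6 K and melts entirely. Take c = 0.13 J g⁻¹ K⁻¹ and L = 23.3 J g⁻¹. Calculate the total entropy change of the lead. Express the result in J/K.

ΔS = 5.55 J/K

Warming step: ΔS₁ = m c ln(T_tr/T_i) = 130 × 0.13 × ln(600.6/583) = 0.5026 J/K.
Phase change: ΔS₂ = +mL/T_tr = 130 × 23.3 / 600.6 = 5.043 J/K.
ΔS_total = (0.5026) + (5.043) = 5.55 J/K.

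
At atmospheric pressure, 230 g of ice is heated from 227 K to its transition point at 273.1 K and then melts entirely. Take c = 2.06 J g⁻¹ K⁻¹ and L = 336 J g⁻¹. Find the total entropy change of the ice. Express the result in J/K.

ΔS = 371 J/K

Warming step: ΔS₁ = m c ln(T_tr/T_i) = 230 × 2.06 × ln(273.1/227) = 87.6 J/K.
Phase change: ΔS₂ = +mL/T_tr = 230 × 336 / 273.1 = 283 J/K.
ΔS_total = (87.6) + (283) = 371 J/K.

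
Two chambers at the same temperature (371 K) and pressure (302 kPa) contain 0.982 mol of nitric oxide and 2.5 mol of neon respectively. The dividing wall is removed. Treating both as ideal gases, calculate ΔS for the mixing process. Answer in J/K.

ΔS_mix = 17.2 J/K

Mole fractions: x_A = 0.982/3.48 = 0.282, x_B = 0.718.
ΔS_mix = −R(n_A ln x_A + n_B ln x_B) = −8.314 × (0.982 ln 0.282 + 2.5 ln 0.718) = 17.2 J/K.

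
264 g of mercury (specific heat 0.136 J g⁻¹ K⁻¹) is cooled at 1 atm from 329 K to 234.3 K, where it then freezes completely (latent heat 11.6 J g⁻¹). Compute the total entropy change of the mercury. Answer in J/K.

Cooling step: ΔS₁ = m c ln(T_tr/T_i) = 264 × 0.136 × ln(234.3/329) = -12.19 J/K.
Phase change: ΔS₂ = −mL/T_tr = −264 × 11.6 / 234.3 = -13.07 J/K.
ΔS_total = (-12.19) + (-13.07) = -25.3 J/K.

ΔS = -25.3 J/K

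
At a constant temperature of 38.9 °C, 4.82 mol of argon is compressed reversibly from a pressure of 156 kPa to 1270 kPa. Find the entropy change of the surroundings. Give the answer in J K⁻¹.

ΔS_surr = 84 J/K

For an isothermal ideal gas ΔS_gas = nR ln(P₁/P₂) = 4.82 × 8.314 × ln(156/1270) = -84 J/K.
The process is reversible, so ΔS_surr = −ΔS_gas = 84 J/K and ΔS_universe = 0.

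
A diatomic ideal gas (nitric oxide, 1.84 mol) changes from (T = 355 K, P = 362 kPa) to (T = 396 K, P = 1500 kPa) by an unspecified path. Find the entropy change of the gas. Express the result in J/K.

ΔS = nC_p ln(T₂/T₁) − nR ln(P₂/P₁), with C_p = 7R/2 = 29.1 J mol⁻¹ K⁻¹ for a diatomic ideal gas.
ΔS = 1.84 × [29.1 × ln(396/355) − 8.314 × ln(1500/362)] = -15.9 J/K.

ΔS = -15.9 J/K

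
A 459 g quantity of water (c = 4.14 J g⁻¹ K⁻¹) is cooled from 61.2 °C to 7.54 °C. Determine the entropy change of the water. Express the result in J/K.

ΔS = -332 J/K

In kelvin: T₁ = 334.35 K, T₂ = 280.69 K. ΔS = ∫dQ_rev/T = m c ln(T₂/T₁) = 459 × 4.14 × ln(280.69/334.35) = -332 J/K.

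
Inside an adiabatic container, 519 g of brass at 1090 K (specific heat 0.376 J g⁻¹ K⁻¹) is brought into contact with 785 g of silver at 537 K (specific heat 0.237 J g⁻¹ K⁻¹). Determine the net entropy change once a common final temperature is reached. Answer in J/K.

ΔS_total = 23.3 J/K

Energy balance: T_f = (m₁c₁T₁ + m₂c₂T₂)/(m₁c₁ + m₂c₂) = 820.1 K.
ΔS₁ = m₁c₁ ln(T_f/T₁) = 195.144 × ln(820.1/1090) = -55.52 J/K.
ΔS₂ = m₂c₂ ln(T_f/T₂) = 186.045 × ln(820.1/537) = 78.78 J/K.
ΔS_total = -55.52 + 78.78 = 23.3 J/K.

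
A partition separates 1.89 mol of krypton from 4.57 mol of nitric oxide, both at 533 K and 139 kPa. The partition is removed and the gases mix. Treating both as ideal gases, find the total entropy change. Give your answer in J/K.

Mole fractions: x_A = 1.89/6.46 = 0.293, x_B = 0.707.
ΔS_mix = −R(n_A ln x_A + n_B ln x_B) = −8.314 × (1.89 ln 0.293 + 4.57 ln 0.707) = 32.5 J/K.

ΔS_mix = 32.5 J/K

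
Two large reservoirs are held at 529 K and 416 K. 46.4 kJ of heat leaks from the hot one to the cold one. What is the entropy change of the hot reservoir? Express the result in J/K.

The hot reservoir loses heat Q, so ΔS_hot = −Q/T_H = −46400/529 = -87.7 J/K.

ΔS_hot = -87.7 J/K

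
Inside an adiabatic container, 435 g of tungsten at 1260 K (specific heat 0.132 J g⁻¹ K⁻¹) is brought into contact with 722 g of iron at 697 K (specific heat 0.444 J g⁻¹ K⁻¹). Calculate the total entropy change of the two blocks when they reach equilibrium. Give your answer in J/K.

Energy balance: T_f = (m₁c₁T₁ + m₂c₂T₂)/(m₁c₁ + m₂c₂) = 782.53 K.
ΔS₁ = m₁c₁ ln(T_f/T₁) = 57.42 × ln(782.53/1260) = -27.35 J/K.
ΔS₂ = m₂c₂ ln(T_f/T₂) = 320.568 × ln(782.53/697) = 37.1 J/K.
ΔS_total = -27.35 + 37.1 = 9.75 J/K.

ΔS_total = 9.75 J/K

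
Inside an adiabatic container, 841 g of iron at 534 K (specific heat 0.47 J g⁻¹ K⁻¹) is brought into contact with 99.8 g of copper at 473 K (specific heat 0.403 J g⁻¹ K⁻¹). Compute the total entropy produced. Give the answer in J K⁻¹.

ΔS_total = 0.26 J/K

Energy balance: T_f = (m₁c₁T₁ + m₂c₂T₂)/(m₁c₁ + m₂c₂) = 528.37 K.
ΔS₁ = m₁c₁ ln(T_f/T₁) = 395.27 × ln(528.37/534) = -4.192 J/K.
ΔS₂ = m₂c₂ ln(T_f/T₂) = 40.2194 × ln(528.37/473) = 4.452 J/K.
ΔS_total = -4.192 + 4.452 = 0.26 J/K.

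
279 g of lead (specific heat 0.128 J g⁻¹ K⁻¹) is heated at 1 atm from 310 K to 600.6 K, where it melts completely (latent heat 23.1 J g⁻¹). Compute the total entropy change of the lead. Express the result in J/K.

Warming step: ΔS₁ = m c ln(T_tr/T_i) = 279 × 0.128 × ln(600.6/310) = 23.618 J/K.
Phase change: ΔS₂ = +mL/T_tr = 279 × 23.1 / 600.6 = 10.731 J/K.
ΔS_total = (23.618) + (10.731) = 34.3 J/K.

ΔS = 34.3 J/K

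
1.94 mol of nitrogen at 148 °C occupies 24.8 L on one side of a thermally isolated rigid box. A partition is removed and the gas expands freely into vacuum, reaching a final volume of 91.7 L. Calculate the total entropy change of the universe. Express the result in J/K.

ΔS_universe = 21.1 J/K

For an ideal gas in free expansion Q = 0 and W = 0, so T is unchanged.
Entropy is a state function; using a reversible isothermal path, ΔS_gas = nR ln(V₂/V₁) = 1.94 × 8.314 × ln(91.7/24.8) = 21.1 J/K.
The insulated surroundings exchange no heat, so ΔS_surr = 0 and ΔS_universe = ΔS_gas.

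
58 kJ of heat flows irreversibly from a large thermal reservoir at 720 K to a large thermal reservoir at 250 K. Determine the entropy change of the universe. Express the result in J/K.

ΔS_total = 151 J/K

ΔS_hot = −Q/T_H = −58000/720 = -80.56 J/K and ΔS_cold = +Q/T_C = 58000/250 = 232 J/K.
ΔS_total = -80.56 + 232 = 151 J/K, positive as the second law requires.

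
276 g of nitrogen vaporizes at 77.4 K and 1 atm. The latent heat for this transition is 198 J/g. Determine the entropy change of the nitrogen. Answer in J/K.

ΔS = 706 J/K

Heat absorbed by the substance: Q = mL = 276 × 198 = 54648 J.
At constant T, ΔS = Q_rev/T = 54648 / 77.4 = 706 J/K.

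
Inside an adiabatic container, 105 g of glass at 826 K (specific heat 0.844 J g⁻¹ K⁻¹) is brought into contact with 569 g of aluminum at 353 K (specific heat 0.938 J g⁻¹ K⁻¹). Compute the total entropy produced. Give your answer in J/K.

ΔS_total = 33.3 J/K

Energy balance: T_f = (m₁c₁T₁ + m₂c₂T₂)/(m₁c₁ + m₂c₂) = 420.35 K.
ΔS₁ = m₁c₁ ln(T_f/T₁) = 88.62 × ln(420.35/826) = -59.86 J/K.
ΔS₂ = m₂c₂ ln(T_f/T₂) = 533.722 × ln(420.35/353) = 93.2 J/K.
ΔS_total = -59.86 + 93.2 = 33.3 J/K.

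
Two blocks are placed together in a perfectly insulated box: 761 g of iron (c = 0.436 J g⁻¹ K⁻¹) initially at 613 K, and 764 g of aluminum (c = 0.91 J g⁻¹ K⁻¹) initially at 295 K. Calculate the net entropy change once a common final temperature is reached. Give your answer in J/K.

Energy balance: T_f = (m₁c₁T₁ + m₂c₂T₂)/(m₁c₁ + m₂c₂) = 397.73 K.
ΔS₁ = m₁c₁ ln(T_f/T₁) = 331.796 × ln(397.73/613) = -143.5 J/K.
ΔS₂ = m₂c₂ ln(T_f/T₂) = 695.24 × ln(397.73/295) = 207.7 J/K.
ΔS_total = -143.5 + 207.7 = 64.2 J/K.

ΔS_total = 64.2 J/K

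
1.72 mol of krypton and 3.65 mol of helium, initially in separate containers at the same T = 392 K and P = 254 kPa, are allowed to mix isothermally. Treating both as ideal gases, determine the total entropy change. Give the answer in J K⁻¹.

ΔS_mix = 28 J/K

Mole fractions: x_A = 1.72/5.37 = 0.32, x_B = 0.68.
ΔS_mix = −R(n_A ln x_A + n_B ln x_B) = −8.314 × (1.72 ln 0.32 + 3.65 ln 0.68) = 28 J/K.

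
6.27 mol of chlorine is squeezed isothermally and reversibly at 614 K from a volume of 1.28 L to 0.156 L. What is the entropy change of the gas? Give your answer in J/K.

For an isothermal ideal gas ΔS_gas = nR ln(V₂/V₁) = 6.27 × 8.314 × ln(0.156/1.28) = -110 J/K.

ΔS_gas = -110 J/K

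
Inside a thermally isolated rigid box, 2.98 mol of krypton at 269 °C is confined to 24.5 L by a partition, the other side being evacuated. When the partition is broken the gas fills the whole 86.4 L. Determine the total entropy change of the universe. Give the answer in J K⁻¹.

ΔS_universe = 31.2 J/K

No heat is exchanged and no work is done, so the ideal-gas temperature stays constant.
Entropy is a state function; using a reversible isothermal path, ΔS_gas = nR ln(V₂/V₁) = 2.98 × 8.314 × ln(86.4/24.5) = 31.2 J/K.
The insulated surroundings exchange no heat, so ΔS_surr = 0 and ΔS_universe = ΔS_gas.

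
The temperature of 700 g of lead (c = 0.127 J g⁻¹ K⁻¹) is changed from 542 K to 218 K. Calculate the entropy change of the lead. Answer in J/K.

ΔS = ∫dQ_rev/T = m c ln(T₂/T₁) = 700 × 0.127 × ln(218/542) = -81 J/K.

ΔS = -81 J/K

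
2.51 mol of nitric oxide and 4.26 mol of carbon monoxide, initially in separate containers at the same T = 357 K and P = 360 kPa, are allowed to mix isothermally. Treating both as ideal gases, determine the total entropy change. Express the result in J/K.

Mole fractions: x_A = 2.51/6.77 = 0.371, x_B = 0.629.
ΔS_mix = −R(n_A ln x_A + n_B ln x_B) = −8.314 × (2.51 ln 0.371 + 4.26 ln 0.629) = 37.1 J/K.

ΔS_mix = 37.1 J/K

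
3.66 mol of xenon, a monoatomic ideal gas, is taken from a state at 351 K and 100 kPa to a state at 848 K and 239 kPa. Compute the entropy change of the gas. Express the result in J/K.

ΔS = 40.6 J/K

ΔS = nC_p ln(T₂/T₁) − nR ln(P₂/P₁), with C_p = 5R/2 = 20.79 J mol⁻¹ K⁻¹ for a monoatomic ideal gas.
ΔS = 3.66 × [20.79 × ln(848/351) − 8.314 × ln(239/100)] = 40.6 J/K.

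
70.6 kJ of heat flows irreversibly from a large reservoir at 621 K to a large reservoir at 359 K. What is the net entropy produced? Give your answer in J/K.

ΔS_total = 83 J/K

ΔS_hot = −Q/T_H = −70600/621 = -113.7 J/K and ΔS_cold = +Q/T_C = 70600/359 = 196.7 J/K.
ΔS_total = -113.7 + 196.7 = 83 J/K, positive as the second law requires.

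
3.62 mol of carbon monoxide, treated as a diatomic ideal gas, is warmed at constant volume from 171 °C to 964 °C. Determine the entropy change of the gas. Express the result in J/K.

ΔS = 77.1 J/K

In kelvin: T₁ = 444.15 K, T₂ = 1237.15 K. At constant volume, ΔS = nC_V ln(T₂/T₁) with C_V = 5R/2 = 20.79 J mol⁻¹ K⁻¹.
ΔS = 3.62 × 20.79 × ln(1237.15/444.15) = 77.1 J/K.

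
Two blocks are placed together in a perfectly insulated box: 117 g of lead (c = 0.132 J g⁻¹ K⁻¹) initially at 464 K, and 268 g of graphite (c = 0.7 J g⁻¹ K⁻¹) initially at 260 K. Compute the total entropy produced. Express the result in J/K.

ΔS_total = 2.82 J/K

Energy balance: T_f = (m₁c₁T₁ + m₂c₂T₂)/(m₁c₁ + m₂c₂) = 275.52 K.
ΔS₁ = m₁c₁ ln(T_f/T₁) = 15.444 × ln(275.52/464) = -8.05 J/K.
ΔS₂ = m₂c₂ ln(T_f/T₂) = 187.6 × ln(275.52/260) = 10.87 J/K.
ΔS_total = -8.05 + 10.87 = 2.82 J/K.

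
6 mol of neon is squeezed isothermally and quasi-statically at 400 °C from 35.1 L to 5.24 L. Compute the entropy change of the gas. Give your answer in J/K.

For an isothermal ideal gas ΔS_gas = nR ln(V₂/V₁) = 6 × 8.314 × ln(5.24/35.1) = -94.9 J/K.

ΔS_gas = -94.9 J/K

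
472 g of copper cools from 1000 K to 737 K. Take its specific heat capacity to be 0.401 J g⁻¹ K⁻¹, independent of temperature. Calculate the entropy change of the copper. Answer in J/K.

ΔS = ∫dQ_rev/T = m c ln(T₂/T₁) = 472 × 0.401 × ln(737/1000) = -57.8 J/K.

ΔS = -57.8 J/K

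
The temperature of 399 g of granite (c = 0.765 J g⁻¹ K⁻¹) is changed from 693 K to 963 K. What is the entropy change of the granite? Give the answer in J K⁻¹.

ΔS = ∫dQ_rev/T = m c ln(T₂/T₁) = 399 × 0.765 × ln(963/693) = 100 J/K.

ΔS = 100 J/K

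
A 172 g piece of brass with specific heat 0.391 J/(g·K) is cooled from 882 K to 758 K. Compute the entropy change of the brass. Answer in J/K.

ΔS = ∫dQ_rev/T = m c ln(T₂/T₁) = 172 × 0.391 × ln(758/882) = -10.2 J/K.

ΔS = -10.2 J/K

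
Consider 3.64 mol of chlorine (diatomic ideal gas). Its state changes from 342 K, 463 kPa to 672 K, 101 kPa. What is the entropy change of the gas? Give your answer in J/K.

ΔS = 118 J/K

ΔS = nC_p ln(T₂/T₁) − nR ln(P₂/P₁), with C_p = 7R/2 = 29.1 J mol⁻¹ K⁻¹ for a diatomic ideal gas.
ΔS = 3.64 × [29.1 × ln(672/342) − 8.314 × ln(101/463)] = 118 J/K.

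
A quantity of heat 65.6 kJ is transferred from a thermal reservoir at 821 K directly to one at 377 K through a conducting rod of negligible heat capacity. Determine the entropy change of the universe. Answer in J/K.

ΔS_hot = −Q/T_H = −65600/821 = -79.9 J/K and ΔS_cold = +Q/T_C = 65600/377 = 174 J/K.
ΔS_total = -79.9 + 174 = 94.1 J/K, positive as the second law requires.

ΔS_total = 94.1 J/K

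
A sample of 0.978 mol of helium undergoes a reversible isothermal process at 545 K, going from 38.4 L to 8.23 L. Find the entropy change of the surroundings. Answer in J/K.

For an isothermal ideal gas ΔS_gas = nR ln(V₂/V₁) = 0.978 × 8.314 × ln(8.23/38.4) = -12.5 J/K.
The process is reversible, so ΔS_surr = −ΔS_gas = 12.5 J/K and ΔS_universe = 0.

ΔS_surr = 12.5 J/K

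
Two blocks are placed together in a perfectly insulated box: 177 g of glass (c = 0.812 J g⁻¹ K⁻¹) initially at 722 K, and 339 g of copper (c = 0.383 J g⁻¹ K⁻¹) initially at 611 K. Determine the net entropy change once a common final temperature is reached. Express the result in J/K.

Energy balance: T_f = (m₁c₁T₁ + m₂c₂T₂)/(m₁c₁ + m₂c₂) = 669.32 K.
ΔS₁ = m₁c₁ ln(T_f/T₁) = 143.724 × ln(669.32/722) = -10.8895 J/K.
ΔS₂ = m₂c₂ ln(T_f/T₂) = 129.837 × ln(669.32/611) = 11.8361 J/K.
ΔS_total = -10.8895 + 11.8361 = 0.947 J/K.

ΔS_total = 0.947 J/K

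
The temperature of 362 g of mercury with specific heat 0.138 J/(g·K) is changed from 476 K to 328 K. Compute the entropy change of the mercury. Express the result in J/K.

ΔS = ∫dQ_rev/T = m c ln(T₂/T₁) = 362 × 0.138 × ln(328/476) = -18.6 J/K.

ΔS = -18.6 J/K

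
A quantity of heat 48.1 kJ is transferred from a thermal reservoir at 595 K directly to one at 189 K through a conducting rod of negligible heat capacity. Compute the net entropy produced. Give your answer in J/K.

ΔS_hot = −Q/T_H = −48100/595 = -80.84 J/K and ΔS_cold = +Q/T_C = 48100/189 = 254.5 J/K.
ΔS_total = -80.84 + 254.5 = 174 J/K, positive as the second law requires.

ΔS_total = 174 J/K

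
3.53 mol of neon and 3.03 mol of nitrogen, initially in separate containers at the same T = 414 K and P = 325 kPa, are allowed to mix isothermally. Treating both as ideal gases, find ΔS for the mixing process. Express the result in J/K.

Mole fractions: x_A = 3.53/6.56 = 0.538, x_B = 0.462.
ΔS_mix = −R(n_A ln x_A + n_B ln x_B) = −8.314 × (3.53 ln 0.538 + 3.03 ln 0.462) = 37.6 J/K.

ΔS_mix = 37.6 J/K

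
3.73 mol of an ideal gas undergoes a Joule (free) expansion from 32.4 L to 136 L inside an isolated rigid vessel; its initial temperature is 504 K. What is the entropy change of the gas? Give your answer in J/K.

No heat is exchanged and no work is done, so the ideal-gas temperature stays constant.
Entropy is a state function; using a reversible isothermal path, ΔS_gas = nR ln(V₂/V₁) = 3.73 × 8.314 × ln(136/32.4) = 44.5 J/K.

ΔS_gas = 44.5 J/K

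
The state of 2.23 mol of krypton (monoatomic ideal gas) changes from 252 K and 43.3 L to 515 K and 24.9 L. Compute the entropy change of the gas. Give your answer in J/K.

ΔS = 9.62 J/K

Entropy is a state function: ΔS = nC_V ln(T₂/T₁) + nR ln(V₂/V₁), with C_V = 3R/2 = 12.47 J mol⁻¹ K⁻¹ for a monoatomic ideal gas.
ΔS = 2.23 × [12.47 × ln(515/252) + 8.314 × ln(24.9/43.3)] = 9.62 J/K.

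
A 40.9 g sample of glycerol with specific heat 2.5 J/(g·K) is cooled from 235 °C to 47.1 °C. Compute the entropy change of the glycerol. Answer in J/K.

In kelvin: T₁ = 508.15 K, T₂ = 320.25 K. ΔS = ∫dQ_rev/T = m c ln(T₂/T₁) = 40.9 × 2.5 × ln(320.25/508.15) = -47.2 J/K.

ΔS = -47.2 J/K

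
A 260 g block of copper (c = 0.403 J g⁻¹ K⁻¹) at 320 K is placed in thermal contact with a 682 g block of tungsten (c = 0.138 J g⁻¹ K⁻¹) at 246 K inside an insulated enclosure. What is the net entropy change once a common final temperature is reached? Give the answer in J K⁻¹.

Energy balance: T_f = (m₁c₁T₁ + m₂c₂T₂)/(m₁c₁ + m₂c₂) = 284.98 K.
ΔS₁ = m₁c₁ ln(T_f/T₁) = 104.78 × ln(284.98/320) = -12.14 J/K.
ΔS₂ = m₂c₂ ln(T_f/T₂) = 94.116 × ln(284.98/246) = 13.84 J/K.
ΔS_total = -12.14 + 13.84 = 1.7 J/K.

ΔS_total = 1.7 J/K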